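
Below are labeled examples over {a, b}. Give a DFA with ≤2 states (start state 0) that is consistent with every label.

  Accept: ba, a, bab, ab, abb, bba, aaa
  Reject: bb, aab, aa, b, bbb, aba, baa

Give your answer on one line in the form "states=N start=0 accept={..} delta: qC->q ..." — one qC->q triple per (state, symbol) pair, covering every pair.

states=2 start=0 accept={1} delta: 0a->1 0b->0 1a->0 1b->1

Fold the examples into a partial DFA from state 0: repeatedly fix the first undefined (state, symbol) met by the shortest-then-alphabetical prefix, trying targets in increasing order and rejecting any under which an Accept and a Reject string meet in one state with the same remainder; add a state when all current targets are rejected. Accepting states are where Accept strings end.
a: 0a undefined. 0a->0: no, ba/aba meet in 0 with "ba" left. Open state 1: 0a->1.
b: 0b undefined. 0b->0: ok.
aa: 1a undefined. 1a->0: ok.
ab: 1b undefined. 1b->0: no, ba/aba meet in 1. 1b->1: ok.
All examples now run through 2 states with every (state, symbol) defined. Accept strings end in {1}, Reject strings end in {0}; accept={1}.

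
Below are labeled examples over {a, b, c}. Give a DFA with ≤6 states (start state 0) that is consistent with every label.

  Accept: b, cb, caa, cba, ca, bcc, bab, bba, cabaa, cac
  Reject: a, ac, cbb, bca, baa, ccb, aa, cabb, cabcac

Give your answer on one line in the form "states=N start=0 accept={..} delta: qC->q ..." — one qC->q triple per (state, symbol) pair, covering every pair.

states=5 start=0 accept={1,3} delta: 0a->0 0b->1 0c->2 1a->0 1b->2 1c->1 2a->3 2b->3 2c->1 3a->1 3b->4 3c->1 4a->2 4b->0 4c->0

State merging on the prefix tree: take the shortest (then alphabetical) example prefix whose next move is undefined and point that move at state 0, else 1, else 2, ...; a target is out if some Accept/Reject pair would then sit in one state with the same input left (inseparable). If every existing state is out, open a new one.
a: 0a undefined. 0a->0: ok.
b: 0b undefined. 0b->0: no, b/a meet in 0. Open state 1: 0b->1.
c: 0c undefined. 0c->0: no, b/ccb meet in 1. 0c->1: no, b/ac meet in 1. Open state 2: 0c->2.
ba: 1a undefined. 1a->0: ok.
bb: 1b undefined. 1b->0: no, bba/a meet in 0. 1b->1: no, bba/a meet in 0. 1b->2: ok.
bc: 1c undefined. 1c->0: no, bcc/ac meet in 2. 1c->1: ok.
ca: 2a undefined. 2a->0: no, caa/a meet in 0. 2a->1: no, cb/cabb meet in 2 with "b" left. 2a->2: no, caa/ac meet in 2. Open state 3: 2a->3.
cb: 2b undefined. 2b->0: no, b/cbb meet in 1. 2b->1: no, cba/a meet in 0. 2b->2: no, cb/ac meet in 2. 2b->3: ok.
cc: 2c undefined. 2c->0: no, b/ccb meet in 1. 2c->1: ok.
caa: 3a undefined. 3a->0: no, caa/a meet in 0. 3a->1: ok.
cab: 3b undefined. 3b->0: no, b/cabb meet in 1. 3b->1: no, b/cbb meet in 1. 3b->2: no, cb/cabb meet in 3. 3b->3: no, cb/cbb meet in 3. Open state 4: 3b->4.
cac: 3c undefined. 3c->0: no, cac/a meet in 0. 3c->1: ok.
caba: 4a undefined. 4a->0: no, cabaa/a meet in 0. 4a->1: no, cabaa/a meet in 0. 4a->2: ok.
cabb: 4b undefined. 4b->0: ok.
cabc: 4c undefined. 4c->0: ok.
All examples now run through 5 states with every (state, symbol) defined. Accept strings end in {1,3}, Reject strings end in {0,2,4}; accept={1,3}.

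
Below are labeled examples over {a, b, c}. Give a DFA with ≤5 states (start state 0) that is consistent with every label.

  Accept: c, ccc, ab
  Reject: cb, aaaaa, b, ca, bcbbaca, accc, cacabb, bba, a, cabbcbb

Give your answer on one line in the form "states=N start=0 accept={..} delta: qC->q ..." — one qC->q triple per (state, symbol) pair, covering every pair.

State merging on the prefix tree: take the shortest (then alphabetical) example prefix whose next move is undefined and point that move at state 0, else 1, else 2, ...; a target is out if some Accept/Reject pair would then sit in one state with the same input left (inseparable). If every existing state is out, open a new one.
a: 0a undefined. 0a->0: no, ccc/accc meet in 0 with "ccc" left. Open state 1: 0a->1.
b: 0b undefined. 0b->0: ok.
c: 0c undefined. 0c->0: no, c/cb meet in 0. 0c->1: no, c/bba meet in 1. Open state 2: 0c->2.
aa: 1a undefined. 1a->0: ok.
ab: 1b undefined. 1b->0: no, ab/b meet in 0. 1b->1: no, ab/aaaaa meet in 1. 1b->2: ok.
ac: 1c undefined. 1c->0: ok.
ca: 2a undefined. 2a->0: ok.
cb: 2b undefined. 2b->0: ok.
cc: 2c undefined. 2c->0: ok.
All examples now run through 3 states with every (state, symbol) defined. Accept strings end in {2}, Reject strings end in {0,1}; accept={2}.

states=3 start=0 accept={2} delta: 0a->1 0b->0 0c->2 1a->0 1b->2 1c->0 2a->0 2b->0 2c->0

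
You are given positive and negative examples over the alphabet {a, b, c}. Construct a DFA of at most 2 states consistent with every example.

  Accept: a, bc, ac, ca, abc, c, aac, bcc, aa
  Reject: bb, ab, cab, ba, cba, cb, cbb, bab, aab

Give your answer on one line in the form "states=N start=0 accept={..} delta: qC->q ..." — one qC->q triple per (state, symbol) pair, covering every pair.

states=2 start=0 accept={0} delta: 0a->0 0b->1 0c->0 1a->1 1b->1 1c->0

Fold the examples into a partial DFA from state 0: repeatedly fix the first undefined (state, symbol) met by the shortest-then-alphabetical prefix, trying targets in increasing order and rejecting any under which an Accept and a Reject string meet in one state with the same remainder; add a state when all current targets are rejected. Accepting states are where Accept strings end.
a: 0a undefined. 0a->0: ok.
b: 0b undefined. 0b->0: no, a/bb meet in 0. Open state 1: 0b->1.
c: 0c undefined. 0c->0: ok.
ba: 1a undefined. 1a->0: no, a/ba meet in 0. 1a->1: ok.
bb: 1b undefined. 1b->0: no, a/bb meet in 0. 1b->1: ok.
bc: 1c undefined. 1c->0: ok.
All examples now run through 2 states with every (state, symbol) defined. Accept strings end in {0}, Reject strings end in {1}; accept={0}.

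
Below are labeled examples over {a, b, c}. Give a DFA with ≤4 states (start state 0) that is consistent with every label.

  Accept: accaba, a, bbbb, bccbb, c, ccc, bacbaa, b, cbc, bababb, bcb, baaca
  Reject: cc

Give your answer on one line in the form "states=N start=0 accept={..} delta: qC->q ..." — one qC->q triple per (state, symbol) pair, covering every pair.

states=3 start=0 accept={0,1} delta: 0a->0 0b->0 0c->1 1a->0 1b->0 1c->2 2a->0 2b->0 2c->0

Grow the machine one transition at a time. Run the examples from 0; the earliest place one falls off (shortest prefix, ties alphabetical) gets sent to the lowest-numbered state that keeps every Accept/Reject pair distinguishable — a pair clashes when both reach the same state with identical unread suffix — and to a fresh state only if none does.
a: 0a undefined. 0a->0: ok.
b: 0b undefined. 0b->0: ok.
c: 0c undefined. 0c->0: no, accaba/cc meet in 0. Open state 1: 0c->1.
cb: 1b undefined. 1b->0: ok.
cc: 1c undefined. 1c->0: no, accaba/cc meet in 0. 1c->1: no, c/cc meet in 1. Open state 2: 1c->2.
ccc: 2c undefined. 2c->0: ok.
acca: 2a undefined. 2a->0: ok.
bccb: 2b undefined. 2b->0: ok.
baaca: 1a undefined. 1a->0: ok.
All examples now run through 3 states with every (state, symbol) defined. Accept strings end in {0,1}, Reject strings end in {2}; accept={0,1}.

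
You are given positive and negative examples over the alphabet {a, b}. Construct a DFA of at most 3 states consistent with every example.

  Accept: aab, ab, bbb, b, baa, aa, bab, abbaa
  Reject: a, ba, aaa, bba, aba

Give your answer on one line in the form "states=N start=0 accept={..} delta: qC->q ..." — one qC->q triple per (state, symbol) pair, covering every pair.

states=2 start=0 accept={0} delta: 0a->1 0b->0 1a->0 1b->0

Fold the examples into a partial DFA from state 0: repeatedly fix the first undefined (state, symbol) met by the shortest-then-alphabetical prefix, trying targets in increasing order and rejecting any under which an Accept and a Reject string meet in one state with the same remainder; add a state when all current targets are rejected. Accepting states are where Accept strings end.
a: 0a undefined. 0a->0: no, aa/a meet in 0. Open state 1: 0a->1.
b: 0b undefined. 0b->0: ok.
aa: 1a undefined. 1a->0: ok.
ab: 1b undefined. 1b->0: ok.
All examples now run through 2 states with every (state, symbol) defined. Accept strings end in {0}, Reject strings end in {1}; accept={0}.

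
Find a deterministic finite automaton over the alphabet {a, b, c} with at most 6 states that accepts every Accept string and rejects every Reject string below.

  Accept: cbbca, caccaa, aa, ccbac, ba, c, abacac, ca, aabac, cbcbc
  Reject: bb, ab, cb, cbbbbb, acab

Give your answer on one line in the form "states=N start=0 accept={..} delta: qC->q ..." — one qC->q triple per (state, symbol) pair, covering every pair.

states=2 start=0 accept={0} delta: 0a->0 0b->1 0c->0 1a->0 1b->1 1c->0

Grow the machine one transition at a time. Run the examples from 0; the earliest place one falls off (shortest prefix, ties alphabetical) gets sent to the lowest-numbered state that keeps every Accept/Reject pair distinguishable — a pair clashes when both reach the same state with identical unread suffix — and to a fresh state only if none does.
a: 0a undefined. 0a->0: ok.
b: 0b undefined. 0b->0: no, aa/bb meet in 0. Open state 1: 0b->1.
c: 0c undefined. 0c->0: ok.
ba: 1a undefined. 1a->0: ok.
bb: 1b undefined. 1b->0: no, cbbca/bb meet in 0. 1b->1: ok.
cbc: 1c undefined. 1c->0: ok.
All examples now run through 2 states with every (state, symbol) defined. Accept strings end in {0}, Reject strings end in {1}; accept={0}.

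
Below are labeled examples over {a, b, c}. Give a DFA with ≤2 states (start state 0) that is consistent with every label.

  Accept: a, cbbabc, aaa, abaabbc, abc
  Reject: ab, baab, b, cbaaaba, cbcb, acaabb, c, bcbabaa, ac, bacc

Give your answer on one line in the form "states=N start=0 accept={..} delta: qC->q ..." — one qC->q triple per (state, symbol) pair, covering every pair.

Grow the machine one transition at a time. Run the examples from 0; the earliest place one falls off (shortest prefix, ties alphabetical) gets sent to the lowest-numbered state that keeps every Accept/Reject pair distinguishable — a pair clashes when both reach the same state with identical unread suffix — and to a fresh state only if none does.
a: 0a undefined. 0a->0: ok.
b: 0b undefined. 0b->0: no, a/ab meet in 0. Open state 1: 0b->1.
c: 0c undefined. 0c->0: no, a/c meet in 0. 0c->1: ok.
ba: 1a undefined. 1a->0: no, abc/bacc meet in 1 with "c" left. 1a->1: ok.
bc: 1c undefined. 1c->0: ok.
cb: 1b undefined. 1b->0: no, a/baab meet in 0. 1b->1: ok.
All examples now run through 2 states with every (state, symbol) defined. Accept strings end in {0}, Reject strings end in {1}; accept={0}.

states=2 start=0 accept={0} delta: 0a->0 0b->1 0c->1 1a->1 1b->1 1c->0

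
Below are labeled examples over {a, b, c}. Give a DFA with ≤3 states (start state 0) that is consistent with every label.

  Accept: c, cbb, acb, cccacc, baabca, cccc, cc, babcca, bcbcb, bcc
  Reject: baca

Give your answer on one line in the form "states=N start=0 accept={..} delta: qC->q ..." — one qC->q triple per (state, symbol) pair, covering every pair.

State merging on the prefix tree: take the shortest (then alphabetical) example prefix whose next move is undefined and point that move at state 0, else 1, else 2, ...; a target is out if some Accept/Reject pair would then sit in one state with the same input left (inseparable). If every existing state is out, open a new one.
a: 0a undefined. 0a->0: ok.
b: 0b undefined. 0b->0: no, baabca/baca meet in 0 with "ca" left. Open state 1: 0b->1.
c: 0c undefined. 0c->0: ok.
ba: 1a undefined. 1a->0: no, c/baca meet in 0. 1a->1: ok.
bc: 1c undefined. 1c->0: no, c/baca meet in 0. 1c->1: no, acb/baca meet in 1. Open state 2: 1c->2.
bab: 1b undefined. 1b->0: ok.
bcb: 2b undefined. 2b->0: ok.
bcc: 2c undefined. 2c->0: ok.
baca: 2a undefined. 2a->0: no, c/baca meet in 0. 2a->1: no, acb/baca meet in 1. 2a->2: ok.
All examples now run through 3 states with every (state, symbol) defined. Accept strings end in {0,1}, Reject strings end in {2}; accept={0,1}.

states=3 start=0 accept={0,1} delta: 0a->0 0b->1 0c->0 1a->1 1b->0 1c->2 2a->2 2b->0 2c->0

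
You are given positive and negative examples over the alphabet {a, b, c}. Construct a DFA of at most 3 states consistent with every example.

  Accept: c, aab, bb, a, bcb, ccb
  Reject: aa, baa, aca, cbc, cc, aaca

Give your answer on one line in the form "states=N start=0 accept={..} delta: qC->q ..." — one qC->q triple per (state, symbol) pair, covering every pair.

State merging on the prefix tree: take the shortest (then alphabetical) example prefix whose next move is undefined and point that move at state 0, else 1, else 2, ...; a target is out if some Accept/Reject pair would then sit in one state with the same input left (inseparable). If every existing state is out, open a new one.
a: 0a undefined. 0a->0: no, a/aa meet in 0. Open state 1: 0a->1.
b: 0b undefined. 0b->0: ok.
c: 0c undefined. 0c->0: no, c/cbc meet in 0. 0c->1: ok.
aa: 1a undefined. 1a->0: no, aab/aa meet in 0. 1a->1: no, c/aa meet in 1. Open state 2: 1a->2.
ac: 1c undefined. 1c->0: no, c/aca meet in 1. 1c->1: no, c/cc meet in 1. 1c->2: ok.
cb: 1b undefined. 1b->0: no, c/cbc meet in 1. 1b->1: ok.
aab: 2b undefined. 2b->0: ok.
aac: 2c undefined. 2c->0: no, c/aaca meet in 1. 2c->1: ok.
aca: 2a undefined. 2a->0: no, aab/aca meet in 0. 2a->1: no, c/aca meet in 1. 2a->2: ok.
All examples now run through 3 states with every (state, symbol) defined. Accept strings end in {0,1}, Reject strings end in {2}; accept={0,1}.

states=3 start=0 accept={0,1} delta: 0a->1 0b->0 0c->1 1a->2 1b->1 1c->2 2a->2 2b->0 2c->1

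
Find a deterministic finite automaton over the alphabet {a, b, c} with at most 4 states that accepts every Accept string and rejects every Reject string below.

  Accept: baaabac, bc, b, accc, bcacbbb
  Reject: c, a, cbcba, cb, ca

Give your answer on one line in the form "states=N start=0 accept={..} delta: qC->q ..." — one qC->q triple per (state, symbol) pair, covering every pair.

states=3 start=0 accept={1} delta: 0a->0 0b->1 0c->2 1a->1 1b->1 1c->1 2a->0 2b->0 2c->1

Grow the machine one transition at a time. Run the examples from 0; the earliest place one falls off (shortest prefix, ties alphabetical) gets sent to the lowest-numbered state that keeps every Accept/Reject pair distinguishable — a pair clashes when both reach the same state with identical unread suffix — and to a fresh state only if none does.
a: 0a undefined. 0a->0: ok.
b: 0b undefined. 0b->0: no, baaabac/c meet in 0 with "c" left. Open state 1: 0b->1.
c: 0c undefined. 0c->0: no, b/cb meet in 1. 0c->1: no, b/c meet in 1. Open state 2: 0c->2.
ba: 1a undefined. 1a->0: no, baaabac/c meet in 2. 1a->1: ok.
bc: 1c undefined. 1c->0: no, bc/a meet in 0. 1c->1: ok.
ca: 2a undefined. 2a->0: ok.
cb: 2b undefined. 2b->0: ok.
acc: 2c undefined. 2c->0: no, accc/c meet in 2. 2c->1: ok.
baaab: 1b undefined. 1b->0: no, baaabac/c meet in 2. 1b->1: ok.
All examples now run through 3 states with every (state, symbol) defined. Accept strings end in {1}, Reject strings end in {0,2}; accept={1}.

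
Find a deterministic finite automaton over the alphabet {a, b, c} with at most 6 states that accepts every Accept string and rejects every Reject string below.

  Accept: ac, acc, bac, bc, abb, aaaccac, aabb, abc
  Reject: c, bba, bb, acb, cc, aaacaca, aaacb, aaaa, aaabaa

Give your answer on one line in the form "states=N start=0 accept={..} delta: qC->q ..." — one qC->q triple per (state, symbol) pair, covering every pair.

states=4 start=0 accept={3} delta: 0a->1 0b->1 0c->0 1a->1 1b->2 1c->3 2a->0 2b->3 2c->3 3a->1 3b->0 3c->3

Fold the examples into a partial DFA from state 0: repeatedly fix the first undefined (state, symbol) met by the shortest-then-alphabetical prefix, trying targets in increasing order and rejecting any under which an Accept and a Reject string meet in one state with the same remainder; add a state when all current targets are rejected. Accepting states are where Accept strings end.
a: 0a undefined. 0a->0: no, ac/c meet in 0 with "c" left. Open state 1: 0a->1.
b: 0b undefined. 0b->0: no, bc/c meet in 0 with "c" left. 0b->1: ok.
c: 0c undefined. 0c->0: ok.
aa: 1a undefined. 1a->0: no, bac/c meet in 0. 1a->1: ok.
ab: 1b undefined. 1b->0: no, abb/bba meet in 1. 1b->1: no, abb/bba meet in 1. Open state 2: 1b->2.
ac: 1c undefined. 1c->0: no, ac/c meet in 0. 1c->1: no, ac/aaacaca meet in 1. 1c->2: no, ac/bb meet in 2. Open state 3: 1c->3.
abb: 2b undefined. 2b->0: no, abb/c meet in 0. 2b->1: no, abb/aaaa meet in 1. 2b->2: no, abb/bb meet in 2. 2b->3: ok.
abc: 2c undefined. 2c->0: no, abc/c meet in 0. 2c->1: no, abc/aaaa meet in 1. 2c->2: no, abc/bb meet in 2. 2c->3: ok.
acb: 3b undefined. 3b->0: ok.
acc: 3c undefined. 3c->0: no, acc/c meet in 0. 3c->1: no, acc/aaaa meet in 1. 3c->2: no, acc/bb meet in 2. 3c->3: ok.
bba: 2a undefined. 2a->0: ok.
aaaca: 3a undefined. 3a->0: no, aaaccac/c meet in 0. 3a->1: ok.
All examples now run through 4 states with every (state, symbol) defined. Accept strings end in {3}, Reject strings end in {0,1,2}; accept={3}.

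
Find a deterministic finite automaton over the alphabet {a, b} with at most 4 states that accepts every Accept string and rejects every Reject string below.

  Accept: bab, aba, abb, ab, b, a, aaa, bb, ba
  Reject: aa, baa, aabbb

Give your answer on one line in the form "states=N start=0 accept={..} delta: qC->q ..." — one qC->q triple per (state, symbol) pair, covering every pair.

states=3 start=0 accept={0,1} delta: 0a->1 0b->0 1a->2 1b->0 2a->0 2b->2

State merging on the prefix tree: take the shortest (then alphabetical) example prefix whose next move is undefined and point that move at state 0, else 1, else 2, ...; a target is out if some Accept/Reject pair would then sit in one state with the same input left (inseparable). If every existing state is out, open a new one.
a: 0a undefined. 0a->0: no, a/aa meet in 0. Open state 1: 0a->1.
b: 0b undefined. 0b->0: ok.
aa: 1a undefined. 1a->0: no, b/aa meet in 0. 1a->1: no, a/aa meet in 1. Open state 2: 1a->2.
ab: 1b undefined. 1b->0: ok.
aaa: 2a undefined. 2a->0: ok.
aab: 2b undefined. 2b->0: no, bab/aabbb meet in 0. 2b->1: no, bab/aabbb meet in 0. 2b->2: ok.
All examples now run through 3 states with every (state, symbol) defined. Accept strings end in {0,1}, Reject strings end in {2}; accept={0,1}.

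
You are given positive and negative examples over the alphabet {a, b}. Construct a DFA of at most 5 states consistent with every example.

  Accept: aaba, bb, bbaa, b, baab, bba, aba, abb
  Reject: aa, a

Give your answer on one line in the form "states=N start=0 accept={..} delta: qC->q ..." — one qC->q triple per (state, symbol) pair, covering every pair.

states=2 start=0 accept={1} delta: 0a->0 0b->1 1a->1 1b->1

Grow the machine one transition at a time. Run the examples from 0; the earliest place one falls off (shortest prefix, ties alphabetical) gets sent to the lowest-numbered state that keeps every Accept/Reject pair distinguishable — a pair clashes when both reach the same state with identical unread suffix — and to a fresh state only if none does.
a: 0a undefined. 0a->0: ok.
b: 0b undefined. 0b->0: no, aaba/aa meet in 0. Open state 1: 0b->1.
ba: 1a undefined. 1a->0: no, aaba/aa meet in 0. 1a->1: ok.
bb: 1b undefined. 1b->0: no, bb/aa meet in 0. 1b->1: ok.
All examples now run through 2 states with every (state, symbol) defined. Accept strings end in {1}, Reject strings end in {0}; accept={1}.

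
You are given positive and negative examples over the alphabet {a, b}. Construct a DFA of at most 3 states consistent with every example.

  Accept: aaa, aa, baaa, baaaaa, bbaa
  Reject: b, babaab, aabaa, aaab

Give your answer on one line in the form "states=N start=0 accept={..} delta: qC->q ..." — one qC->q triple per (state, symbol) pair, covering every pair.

State merging on the prefix tree: take the shortest (then alphabetical) example prefix whose next move is undefined and point that move at state 0, else 1, else 2, ...; a target is out if some Accept/Reject pair would then sit in one state with the same input left (inseparable). If every existing state is out, open a new one.
a: 0a undefined. 0a->0: ok.
b: 0b undefined. 0b->0: no, aaa/b meet in 0. Open state 1: 0b->1.
ba: 1a undefined. 1a->0: no, aaa/aabaa meet in 0. 1a->1: no, baaa/b meet in 1. Open state 2: 1a->2.
bb: 1b undefined. 1b->0: ok.
baa: 2a undefined. 2a->0: no, aaa/aabaa meet in 0. 2a->1: ok.
bab: 2b undefined. 2b->0: ok.
All examples now run through 3 states with every (state, symbol) defined. Accept strings end in {0,2}, Reject strings end in {1}; accept={0,2}.

states=3 start=0 accept={0,2} delta: 0a->0 0b->1 1a->2 1b->0 2a->1 2b->0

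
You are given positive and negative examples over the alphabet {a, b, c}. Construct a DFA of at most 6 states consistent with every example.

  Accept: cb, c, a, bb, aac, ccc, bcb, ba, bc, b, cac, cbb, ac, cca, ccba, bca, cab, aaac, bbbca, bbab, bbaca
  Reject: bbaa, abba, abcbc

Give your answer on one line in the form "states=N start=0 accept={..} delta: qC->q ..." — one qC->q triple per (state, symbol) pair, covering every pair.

Fold the examples into a partial DFA from state 0: repeatedly fix the first undefined (state, symbol) met by the shortest-then-alphabetical prefix, trying targets in increasing order and rejecting any under which an Accept and a Reject string meet in one state with the same remainder; add a state when all current targets are rejected. Accepting states are where Accept strings end.
a: 0a undefined. 0a->0: ok.
b: 0b undefined. 0b->0: no, a/bbaa meet in 0. Open state 1: 0b->1.
c: 0c undefined. 0c->0: ok.
ba: 1a undefined. 1a->0: ok.
bb: 1b undefined. 1b->0: no, c/bbaa meet in 0. 1b->1: no, c/bbaa meet in 0. Open state 2: 1b->2.
bc: 1c undefined. 1c->0: no, c/abcbc meet in 0. 1c->1: ok.
bba: 2a undefined. 2a->0: no, c/bbaa meet in 0. 2a->1: no, cb/abba meet in 1. 2a->2: no, bb/bbaa meet in 2. Open state 3: 2a->3.
bbb: 2b undefined. 2b->0: ok.
bbaa: 3a undefined. 3a->0: no, c/bbaa meet in 0. 3a->1: no, cb/bbaa meet in 1. 3a->2: no, bb/bbaa meet in 2. 3a->3: ok.
bbab: 3b undefined. 3b->0: ok.
bbac: 3c undefined. 3c->0: ok.
abcbc: 2c undefined. 2c->0: no, c/abcbc meet in 0. 2c->1: no, cb/abcbc meet in 1. 2c->2: no, bb/abcbc meet in 2. 2c->3: ok.
All examples now run through 4 states with every (state, symbol) defined. Accept strings end in {0,1,2}, Reject strings end in {3}; accept={0,1,2}.

states=4 start=0 accept={0,1,2} delta: 0a->0 0b->1 0c->0 1a->0 1b->2 1c->1 2a->3 2b->0 2c->3 3a->3 3b->0 3c->0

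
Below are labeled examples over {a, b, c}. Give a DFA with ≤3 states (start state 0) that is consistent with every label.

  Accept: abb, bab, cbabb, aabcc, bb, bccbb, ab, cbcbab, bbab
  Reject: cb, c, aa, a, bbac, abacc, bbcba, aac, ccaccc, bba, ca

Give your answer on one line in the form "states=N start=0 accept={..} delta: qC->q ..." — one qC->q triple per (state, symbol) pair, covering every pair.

states=3 start=0 accept={1} delta: 0a->0 0b->1 0c->2 1a->0 1b->1 1c->1 2a->0 2b->0 2c->0

Grow the machine one transition at a time. Run the examples from 0; the earliest place one falls off (shortest prefix, ties alphabetical) gets sent to the lowest-numbered state that keeps every Accept/Reject pair distinguishable — a pair clashes when both reach the same state with identical unread suffix — and to a fresh state only if none does.
a: 0a undefined. 0a->0: ok.
b: 0b undefined. 0b->0: no, abb/aa meet in 0. Open state 1: 0b->1.
c: 0c undefined. 0c->0: no, ab/cb meet in 1. 0c->1: no, abb/cb meet in 1 with "b" left. Open state 2: 0c->2.
ba: 1a undefined. 1a->0: ok.
bb: 1b undefined. 1b->0: no, abb/aa meet in 0. 1b->1: ok.
bc: 1c undefined. 1c->0: no, aabcc/c meet in 2. 1c->1: ok.
ca: 2a undefined. 2a->0: ok.
cb: 2b undefined. 2b->0: ok.
cc: 2c undefined. 2c->0: ok.
All examples now run through 3 states with every (state, symbol) defined. Accept strings end in {1}, Reject strings end in {0,2}; accept={1}.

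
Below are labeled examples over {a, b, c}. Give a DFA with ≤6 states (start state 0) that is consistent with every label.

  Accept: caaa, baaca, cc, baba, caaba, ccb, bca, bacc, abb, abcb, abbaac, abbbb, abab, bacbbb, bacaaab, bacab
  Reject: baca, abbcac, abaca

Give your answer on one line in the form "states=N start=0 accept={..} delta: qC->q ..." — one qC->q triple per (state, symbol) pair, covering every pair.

states=5 start=0 accept={0,1,2} delta: 0a->0 0b->1 0c->0 1a->2 1b->2 1c->0 2a->0 2b->0 2c->3 3a->4 3b->0 3c->0 4a->0 4b->0 4c->3

Fold the examples into a partial DFA from state 0: repeatedly fix the first undefined (state, symbol) met by the shortest-then-alphabetical prefix, trying targets in increasing order and rejecting any under which an Accept and a Reject string meet in one state with the same remainder; add a state when all current targets are rejected. Accepting states are where Accept strings end.
a: 0a undefined. 0a->0: ok.
b: 0b undefined. 0b->0: no, baaca/baca meet in 0 with "ca" left. Open state 1: 0b->1.
c: 0c undefined. 0c->0: ok.
ba: 1a undefined. 1a->0: no, caaa/baca meet in 0. 1a->1: no, baaca/baca meet in 1 with "ca" left. Open state 2: 1a->2.
bc: 1c undefined. 1c->0: ok.
abb: 1b undefined. 1b->0: no, caaa/abbcac meet in 0. 1b->1: no, caaa/abbcac meet in 0. 1b->2: ok.
baa: 2a undefined. 2a->0: ok.
bab: 2b undefined. 2b->0: ok.
bac: 2c undefined. 2c->0: no, caaa/baca meet in 0. 2c->1: no, caaba/baca meet in 2. 2c->2: no, caaa/baca meet in 0. Open state 3: 2c->3.
baca: 3a undefined. 3a->0: no, caaa/baca meet in 0. 3a->1: no, caaa/abbcac meet in 0. 3a->2: no, caaba/baca meet in 2. 3a->3: no, bacc/abbcac meet in 3 with "c" left. Open state 4: 3a->4.
bacb: 3b undefined. 3b->0: ok.
bacc: 3c undefined. 3c->0: ok.
bacaa: 4a undefined. 4a->0: ok.
bacab: 4b undefined. 4b->0: ok.
abbcac: 4c undefined. 4c->0: no, caaa/abbcac meet in 0. 4c->1: no, ccb/abbcac meet in 1. 4c->2: no, caaba/abbcac meet in 2. 4c->3: ok.
All examples now run through 5 states with every (state, symbol) defined. Accept strings end in {0,1,2}, Reject strings end in {3,4}; accept={0,1,2}.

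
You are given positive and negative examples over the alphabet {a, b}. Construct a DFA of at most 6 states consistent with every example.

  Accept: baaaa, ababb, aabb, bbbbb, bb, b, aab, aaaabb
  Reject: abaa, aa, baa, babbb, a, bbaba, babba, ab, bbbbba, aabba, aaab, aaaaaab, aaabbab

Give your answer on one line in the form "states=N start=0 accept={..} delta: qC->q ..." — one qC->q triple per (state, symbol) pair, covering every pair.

states=5 start=0 accept={0,4} delta: 0a->1 0b->0 1a->2 1b->1 2a->3 2b->0 3a->4 3b->2 4a->0 4b->0

Fold the examples into a partial DFA from state 0: repeatedly fix the first undefined (state, symbol) met by the shortest-then-alphabetical prefix, trying targets in increasing order and rejecting any under which an Accept and a Reject string meet in one state with the same remainder; add a state when all current targets are rejected. Accepting states are where Accept strings end.
a: 0a undefined. 0a->0: no, b/ab meet in 0 with "b" left. Open state 1: 0a->1.
b: 0b undefined. 0b->0: ok.
aa: 1a undefined. 1a->0: no, baaaa/aa meet in 0. 1a->1: no, baaaa/aa meet in 1. Open state 2: 1a->2.
ab: 1b undefined. 1b->0: no, ababb/babbb meet in 0. 1b->1: ok.
aaa: 2a undefined. 2a->0: no, baaaa/babbb meet in 1. 2a->1: no, baaaa/aa meet in 2. 2a->2: no, baaaa/abaa meet in 2. Open state 3: 2a->3.
aab: 2b undefined. 2b->0: ok.
aaaa: 3a undefined. 3a->0: no, baaaa/aaaaaab meet in 0. 3a->1: no, baaaa/babbb meet in 1. 3a->2: no, baaaa/aa meet in 2. 3a->3: no, baaaa/abaa meet in 3. Open state 4: 3a->4.
aaab: 3b undefined. 3b->0: no, ababb/aaab meet in 0. 3b->1: no, ababb/aaabbab meet in 0. 3b->2: ok.
aaaaa: 4a undefined. 4a->0: ok.
aaaab: 4b undefined. 4b->0: ok.
All examples now run through 5 states with every (state, symbol) defined. Accept strings end in {0,4}, Reject strings end in {1,2,3}; accept={0,4}.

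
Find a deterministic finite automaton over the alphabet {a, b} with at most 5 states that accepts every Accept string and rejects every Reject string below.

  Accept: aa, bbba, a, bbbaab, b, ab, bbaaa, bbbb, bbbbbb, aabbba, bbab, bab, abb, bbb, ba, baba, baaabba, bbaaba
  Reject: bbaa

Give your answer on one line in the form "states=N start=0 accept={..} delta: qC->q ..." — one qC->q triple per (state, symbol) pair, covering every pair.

states=5 start=0 accept={0,1,2,3} delta: 0a->0 0b->1 1a->0 1b->2 2a->3 2b->0 3a->4 3b->0 4a->0 4b->0

State merging on the prefix tree: take the shortest (then alphabetical) example prefix whose next move is undefined and point that move at state 0, else 1, else 2, ...; a target is out if some Accept/Reject pair would then sit in one state with the same input left (inseparable). If every existing state is out, open a new one.
a: 0a undefined. 0a->0: ok.
b: 0b undefined. 0b->0: no, aa/bbaa meet in 0. Open state 1: 0b->1.
ba: 1a undefined. 1a->0: ok.
bb: 1b undefined. 1b->0: no, aa/bbaa meet in 0. 1b->1: no, aa/bbaa meet in 0. Open state 2: 1b->2.
bba: 2a undefined. 2a->0: no, aa/bbaa meet in 0. 2a->1: no, aa/bbaa meet in 0. 2a->2: no, bbaaa/bbaa meet in 2. Open state 3: 2a->3.
bbb: 2b undefined. 2b->0: ok.
bbaa: 3a undefined. 3a->0: no, aa/bbaa meet in 0. 3a->1: no, bbbaab/bbaa meet in 1. 3a->2: no, abb/bbaa meet in 2. 3a->3: no, bbaaa/bbaa meet in 3. Open state 4: 3a->4.
bbab: 3b undefined. 3b->0: ok.
bbaaa: 4a undefined. 4a->0: ok.
bbaab: 4b undefined. 4b->0: ok.
All examples now run through 5 states with every (state, symbol) defined. Accept strings end in {0,1,2,3}, Reject strings end in {4}; accept={0,1,2,3}.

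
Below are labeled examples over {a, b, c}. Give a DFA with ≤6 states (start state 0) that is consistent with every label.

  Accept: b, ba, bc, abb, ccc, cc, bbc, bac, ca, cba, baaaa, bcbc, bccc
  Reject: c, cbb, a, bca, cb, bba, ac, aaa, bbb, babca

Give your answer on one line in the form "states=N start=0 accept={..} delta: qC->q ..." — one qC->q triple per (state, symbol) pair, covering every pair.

Grow the machine one transition at a time. Run the examples from 0; the earliest place one falls off (shortest prefix, ties alphabetical) gets sent to the lowest-numbered state that keeps every Accept/Reject pair distinguishable — a pair clashes when both reach the same state with identical unread suffix — and to a fresh state only if none does.
a: 0a undefined. 0a->0: ok.
b: 0b undefined. 0b->0: no, b/a meet in 0. Open state 1: 0b->1.
c: 0c undefined. 0c->0: no, b/cb meet in 1. 0c->1: no, b/c meet in 1. Open state 2: 0c->2.
ba: 1a undefined. 1a->0: no, ba/a meet in 0. 1a->1: ok.
bb: 1b undefined. 1b->0: no, b/bbb meet in 1. 1b->1: no, b/bba meet in 1. 1b->2: no, abb/c meet in 2. Open state 3: 1b->3.
bc: 1c undefined. 1c->0: no, bc/a meet in 0. 1c->1: no, b/bca meet in 1. 1c->2: no, bc/c meet in 2. 1c->3: ok.
ca: 2a undefined. 2a->0: no, ca/a meet in 0. 2a->1: ok.
cb: 2b undefined. 2b->0: no, b/cbb meet in 1. 2b->1: no, b/cb meet in 1. 2b->2: ok.
cc: 2c undefined. 2c->0: no, ccc/c meet in 2. 2c->1: ok.
bba: 3a undefined. 3a->0: ok.
bbb: 3b undefined. 3b->0: no, bcbc/c meet in 2. 3b->1: no, b/bbb meet in 1. 3b->2: ok.
bbc: 3c undefined. 3c->0: no, bbc/a meet in 0. 3c->1: no, b/babca meet in 1. 3c->2: no, b/babca meet in 1. 3c->3: ok.
All examples now run through 4 states with every (state, symbol) defined. Accept strings end in {1,3}, Reject strings end in {0,2}; accept={1,3}.

states=4 start=0 accept={1,3} delta: 0a->0 0b->1 0c->2 1a->1 1b->3 1c->3 2a->1 2b->2 2c->1 3a->0 3b->2 3c->3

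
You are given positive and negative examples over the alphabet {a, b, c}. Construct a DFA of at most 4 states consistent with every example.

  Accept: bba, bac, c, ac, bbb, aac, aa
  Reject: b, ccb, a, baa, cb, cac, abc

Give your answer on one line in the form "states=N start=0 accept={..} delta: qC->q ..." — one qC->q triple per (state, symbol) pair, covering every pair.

State merging on the prefix tree: take the shortest (then alphabetical) example prefix whose next move is undefined and point that move at state 0, else 1, else 2, ...; a target is out if some Accept/Reject pair would then sit in one state with the same input left (inseparable). If every existing state is out, open a new one.
a: 0a undefined. 0a->0: no, aa/a meet in 0. Open state 1: 0a->1.
b: 0b undefined. 0b->0: no, bba/a meet in 1. 0b->1: ok.
c: 0c undefined. 0c->0: no, ac/cac meet in 1 with "c" left. 0c->1: no, bac/cac meet in 1 with "ac" left. Open state 2: 0c->2.
aa: 1a undefined. 1a->0: ok.
ab: 1b undefined. 1b->0: no, bba/b meet in 1. 1b->1: no, ac/abc meet in 1 with "c" left. 1b->2: no, bbb/cb meet in 2 with "b" left. Open state 3: 1b->3.
ac: 1c undefined. 1c->0: ok.
ca: 2a undefined. 2a->0: no, bac/cac meet in 2. 2a->1: no, ac/cac meet in 0. 2a->2: ok.
cb: 2b undefined. 2b->0: no, ac/cb meet in 0. 2b->1: ok.
cc: 2c undefined. 2c->0: no, ac/cac meet in 0. 2c->1: ok.
abc: 3c undefined. 3c->0: no, ac/abc meet in 0. 3c->1: ok.
bba: 3a undefined. 3a->0: ok.
bbb: 3b undefined. 3b->0: ok.
All examples now run through 4 states with every (state, symbol) defined. Accept strings end in {0,2}, Reject strings end in {1,3}; accept={0,2}.

states=4 start=0 accept={0,2} delta: 0a->1 0b->1 0c->2 1a->0 1b->3 1c->0 2a->2 2b->1 2c->1 3a->0 3b->0 3c->1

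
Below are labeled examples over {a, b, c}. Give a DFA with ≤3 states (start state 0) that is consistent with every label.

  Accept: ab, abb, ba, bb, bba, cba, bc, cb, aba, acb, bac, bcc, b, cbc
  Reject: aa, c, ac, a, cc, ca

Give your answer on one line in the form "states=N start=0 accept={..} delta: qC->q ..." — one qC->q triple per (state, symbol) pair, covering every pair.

Fold the examples into a partial DFA from state 0: repeatedly fix the first undefined (state, symbol) met by the shortest-then-alphabetical prefix, trying targets in increasing order and rejecting any under which an Accept and a Reject string meet in one state with the same remainder; add a state when all current targets are rejected. Accepting states are where Accept strings end.
a: 0a undefined. 0a->0: ok.
b: 0b undefined. 0b->0: no, ab/aa meet in 0. Open state 1: 0b->1.
c: 0c undefined. 0c->0: ok.
ba: 1a undefined. 1a->0: no, ba/aa meet in 0. 1a->1: ok.
bb: 1b undefined. 1b->0: no, abb/aa meet in 0. 1b->1: ok.
bc: 1c undefined. 1c->0: no, bc/aa meet in 0. 1c->1: ok.
All examples now run through 2 states with every (state, symbol) defined. Accept strings end in {1}, Reject strings end in {0}; accept={1}.

states=2 start=0 accept={1} delta: 0a->0 0b->1 0c->0 1a->1 1b->1 1c->1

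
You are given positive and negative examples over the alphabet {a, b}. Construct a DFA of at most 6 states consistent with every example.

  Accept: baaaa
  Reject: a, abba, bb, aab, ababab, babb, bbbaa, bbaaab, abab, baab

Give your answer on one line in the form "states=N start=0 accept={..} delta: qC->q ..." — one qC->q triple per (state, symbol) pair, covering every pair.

states=4 start=0 accept={2} delta: 0a->0 0b->1 1a->2 1b->0 2a->3 2b->0 3a->1 3b->0

Grow the machine one transition at a time. Run the examples from 0; the earliest place one falls off (shortest prefix, ties alphabetical) gets sent to the lowest-numbered state that keeps every Accept/Reject pair distinguishable — a pair clashes when both reach the same state with identical unread suffix — and to a fresh state only if none does.
a: 0a undefined. 0a->0: ok.
b: 0b undefined. 0b->0: no, baaaa/a meet in 0. Open state 1: 0b->1.
ba: 1a undefined. 1a->0: no, baaaa/a meet in 0. 1a->1: no, baaaa/aab meet in 1. Open state 2: 1a->2.
bb: 1b undefined. 1b->0: ok.
baa: 2a undefined. 2a->0: no, baaaa/a meet in 0. 2a->1: no, baaaa/aab meet in 1. 2a->2: no, baaaa/bbbaa meet in 2. Open state 3: 2a->3.
bab: 2b undefined. 2b->0: ok.
baaa: 3a undefined. 3a->0: no, baaaa/a meet in 0. 3a->1: ok.
baab: 3b undefined. 3b->0: ok.
All examples now run through 4 states with every (state, symbol) defined. Accept strings end in {2}, Reject strings end in {0,1,3}; accept={2}.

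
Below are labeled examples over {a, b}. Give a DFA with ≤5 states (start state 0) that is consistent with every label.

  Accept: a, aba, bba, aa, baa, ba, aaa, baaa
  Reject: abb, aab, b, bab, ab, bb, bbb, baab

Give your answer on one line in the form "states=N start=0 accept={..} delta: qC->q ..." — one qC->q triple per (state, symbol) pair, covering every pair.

Grow the machine one transition at a time. Run the examples from 0; the earliest place one falls off (shortest prefix, ties alphabetical) gets sent to the lowest-numbered state that keeps every Accept/Reject pair distinguishable — a pair clashes when both reach the same state with identical unread suffix — and to a fresh state only if none does.
a: 0a undefined. 0a->0: ok.
b: 0b undefined. 0b->0: no, a/abb meet in 0. Open state 1: 0b->1.
ba: 1a undefined. 1a->0: ok.
bb: 1b undefined. 1b->0: no, a/abb meet in 0. 1b->1: ok.
All examples now run through 2 states with every (state, symbol) defined. Accept strings end in {0}, Reject strings end in {1}; accept={0}.

states=2 start=0 accept={0} delta: 0a->0 0b->1 1a->0 1b->1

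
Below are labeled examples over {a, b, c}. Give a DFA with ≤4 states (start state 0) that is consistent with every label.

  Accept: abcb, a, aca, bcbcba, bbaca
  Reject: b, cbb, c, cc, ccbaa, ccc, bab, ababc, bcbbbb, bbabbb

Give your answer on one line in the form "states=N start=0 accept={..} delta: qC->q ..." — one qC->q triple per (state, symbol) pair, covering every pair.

states=4 start=0 accept={0,3} delta: 0a->0 0b->1 0c->1 1a->0 1b->0 1c->2 2a->1 2b->3 2c->1 3a->2 3b->1 3c->0

Grow the machine one transition at a time. Run the examples from 0; the earliest place one falls off (shortest prefix, ties alphabetical) gets sent to the lowest-numbered state that keeps every Accept/Reject pair distinguishable — a pair clashes when both reach the same state with identical unread suffix — and to a fresh state only if none does.
a: 0a undefined. 0a->0: ok.
b: 0b undefined. 0b->0: no, a/b meet in 0. Open state 1: 0b->1.
c: 0c undefined. 0c->0: no, a/c meet in 0. 0c->1: ok.
ba: 1a undefined. 1a->0: ok.
bb: 1b undefined. 1b->0: ok.
bc: 1c undefined. 1c->0: no, abcb/b meet in 1. 1c->1: no, abcb/ccbaa meet in 0. Open state 2: 1c->2.
bcb: 2b undefined. 2b->0: no, abcb/ccbaa meet in 0. 2b->1: no, abcb/b meet in 1. 2b->2: no, abcb/cc meet in 2. Open state 3: 2b->3.
ccc: 2c undefined. 2c->0: no, a/ccc meet in 0. 2c->1: ok.
bcbb: 3b undefined. 3b->0: no, a/bcbbbb meet in 0. 3b->1: ok.
bcbc: 3c undefined. 3c->0: ok.
ccba: 3a undefined. 3a->0: no, a/ccbaa meet in 0. 3a->1: no, a/ccbaa meet in 0. 3a->2: ok.
ccbaa: 2a undefined. 2a->0: no, a/ccbaa meet in 0. 2a->1: ok.
All examples now run through 4 states with every (state, symbol) defined. Accept strings end in {0,3}, Reject strings end in {1,2}; accept={0,3}.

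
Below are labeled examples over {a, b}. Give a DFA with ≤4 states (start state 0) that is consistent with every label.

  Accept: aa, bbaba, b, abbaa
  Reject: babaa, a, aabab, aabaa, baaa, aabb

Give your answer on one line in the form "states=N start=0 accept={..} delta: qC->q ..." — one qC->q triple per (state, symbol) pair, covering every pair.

State merging on the prefix tree: take the shortest (then alphabetical) example prefix whose next move is undefined and point that move at state 0, else 1, else 2, ...; a target is out if some Accept/Reject pair would then sit in one state with the same input left (inseparable). If every existing state is out, open a new one.
a: 0a undefined. 0a->0: no, aa/a meet in 0. Open state 1: 0a->1.
b: 0b undefined. 0b->0: ok.
aa: 1a undefined. 1a->0: no, aa/aabaa meet in 0. 1a->1: no, aa/a meet in 1. Open state 2: 1a->2.
ab: 1b undefined. 1b->0: no, aa/babaa meet in 2. 1b->1: no, abbaa/babaa meet in 2 with "a" left. 1b->2: no, bbaba/baaa meet in 2 with "a" left. Open state 3: 1b->3.
aab: 2b undefined. 2b->0: no, aa/aabaa meet in 2. 2b->1: ok.
abb: 3b undefined. 3b->0: ok.
baaa: 2a undefined. 2a->0: no, b/aabaa meet in 0. 2a->1: ok.
baba: 3a undefined. 3a->0: ok.
All examples now run through 4 states with every (state, symbol) defined. Accept strings end in {0,2}, Reject strings end in {1,3}; accept={0,2}.

states=4 start=0 accept={0,2} delta: 0a->1 0b->0 1a->2 1b->3 2a->1 2b->1 3a->0 3b->0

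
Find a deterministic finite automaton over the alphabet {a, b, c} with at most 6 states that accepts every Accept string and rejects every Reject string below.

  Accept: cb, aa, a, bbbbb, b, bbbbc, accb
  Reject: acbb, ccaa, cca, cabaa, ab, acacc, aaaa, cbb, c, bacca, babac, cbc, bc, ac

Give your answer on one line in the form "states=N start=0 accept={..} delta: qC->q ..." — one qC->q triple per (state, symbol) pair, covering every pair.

states=4 start=0 accept={1,3} delta: 0a->1 0b->1 0c->2 1a->3 1b->2 1c->0 2a->0 2b->1 2c->3 3a->2 3b->0 3c->0

Fold the examples into a partial DFA from state 0: repeatedly fix the first undefined (state, symbol) met by the shortest-then-alphabetical prefix, trying targets in increasing order and rejecting any under which an Accept and a Reject string meet in one state with the same remainder; add a state when all current targets are rejected. Accepting states are where Accept strings end.
a: 0a undefined. 0a->0: no, aa/aaaa meet in 0. Open state 1: 0a->1.
b: 0b undefined. 0b->0: no, bbbbc/c meet in 0 with "c" left. 0b->1: ok.
c: 0c undefined. 0c->0: no, cb/cca meet in 1. 0c->1: no, cb/ab meet in 1 with "b" left. Open state 2: 0c->2.
aa: 1a undefined. 1a->0: no, aa/aaaa meet in 0. 1a->1: no, aa/aaaa meet in 1. 1a->2: no, aa/c meet in 2. Open state 3: 1a->3.
ab: 1b undefined. 1b->0: no, bbbbc/c meet in 2. 1b->1: no, a/ab meet in 1. 1b->2: ok.
ac: 1c undefined. 1c->0: ok.
ca: 2a undefined. 2a->0: ok.
cb: 2b undefined. 2b->0: no, cb/bc meet in 0. 2b->1: ok.
cc: 2c undefined. 2c->0: no, cb/cca meet in 1. 2c->1: no, aa/cca meet in 3. 2c->2: no, cb/ccaa meet in 1. 2c->3: ok.
aaa: 3a undefined. 3a->0: no, cb/ccaa meet in 1. 3a->1: no, cb/cca meet in 1. 3a->2: ok.
bab: 3b undefined. 3b->0: ok.
bac: 3c undefined. 3c->0: ok.
All examples now run through 4 states with every (state, symbol) defined. Accept strings end in {1,3}, Reject strings end in {0,2}; accept={1,3}.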